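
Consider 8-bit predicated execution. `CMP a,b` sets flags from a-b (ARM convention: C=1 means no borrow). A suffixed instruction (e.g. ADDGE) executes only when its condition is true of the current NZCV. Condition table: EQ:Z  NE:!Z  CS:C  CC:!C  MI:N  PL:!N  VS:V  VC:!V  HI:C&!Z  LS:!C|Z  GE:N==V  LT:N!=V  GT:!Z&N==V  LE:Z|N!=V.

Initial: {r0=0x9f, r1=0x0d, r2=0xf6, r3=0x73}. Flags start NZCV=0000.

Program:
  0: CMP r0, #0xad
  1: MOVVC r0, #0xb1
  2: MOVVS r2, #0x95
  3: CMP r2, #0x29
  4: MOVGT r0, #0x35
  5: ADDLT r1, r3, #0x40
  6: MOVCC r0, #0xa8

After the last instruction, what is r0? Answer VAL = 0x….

0: ✓ CMP  NZCV=1000
1: ✓ MOVVC  r0←0xb1
2: · MOVVS
3: ✓ CMP  NZCV=1010
4: · MOVGT
5: ✓ ADDLT  r1←0xb3
6: · MOVCC

VAL = 0xb1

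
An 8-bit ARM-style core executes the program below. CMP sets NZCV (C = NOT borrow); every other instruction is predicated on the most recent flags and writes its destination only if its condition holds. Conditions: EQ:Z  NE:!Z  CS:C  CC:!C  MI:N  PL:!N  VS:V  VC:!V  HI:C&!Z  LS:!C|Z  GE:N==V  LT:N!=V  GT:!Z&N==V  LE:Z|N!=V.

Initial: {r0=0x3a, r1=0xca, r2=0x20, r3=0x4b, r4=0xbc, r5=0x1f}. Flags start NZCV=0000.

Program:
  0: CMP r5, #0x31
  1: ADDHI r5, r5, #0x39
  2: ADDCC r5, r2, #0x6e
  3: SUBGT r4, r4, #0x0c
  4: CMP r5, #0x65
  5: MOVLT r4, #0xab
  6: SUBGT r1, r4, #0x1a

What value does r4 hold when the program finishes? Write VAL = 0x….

VAL = 0xab

[0] flags=1000 → (cmp)
[1] flags=1000 HI?F → skip
[2] flags=1000 CC?T → r5=0x8e
[3] flags=1000 GT?F → skip
[4] flags=0011 → (cmp)
[5] flags=0011 LT?T → r4=0xab
[6] flags=0011 GT?F → skip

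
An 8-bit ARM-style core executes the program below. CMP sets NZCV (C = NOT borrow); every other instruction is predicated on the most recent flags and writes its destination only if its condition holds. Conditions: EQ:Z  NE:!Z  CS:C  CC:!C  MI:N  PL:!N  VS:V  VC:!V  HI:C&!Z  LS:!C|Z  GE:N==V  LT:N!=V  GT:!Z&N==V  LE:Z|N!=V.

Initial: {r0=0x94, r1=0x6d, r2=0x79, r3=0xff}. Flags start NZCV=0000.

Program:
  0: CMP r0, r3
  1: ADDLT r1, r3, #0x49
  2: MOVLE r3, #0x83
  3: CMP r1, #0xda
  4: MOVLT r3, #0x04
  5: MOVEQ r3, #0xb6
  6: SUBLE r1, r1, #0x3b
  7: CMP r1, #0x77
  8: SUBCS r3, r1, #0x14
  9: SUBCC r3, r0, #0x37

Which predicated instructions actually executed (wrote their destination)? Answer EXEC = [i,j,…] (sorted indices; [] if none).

[0] flags=1000 → (cmp)
[1] flags=1000 LT?T → r1=0x48
[2] flags=1000 LE?T → r3=0x83
[3] flags=0000 → (cmp)
[4] flags=0000 LT?F → skip
[5] flags=0000 EQ?F → skip
[6] flags=0000 LE?F → skip
[7] flags=1000 → (cmp)
[8] flags=1000 CS?F → skip
[9] flags=1000 CC?T → r3=0x5d

EXEC = [1,2,9]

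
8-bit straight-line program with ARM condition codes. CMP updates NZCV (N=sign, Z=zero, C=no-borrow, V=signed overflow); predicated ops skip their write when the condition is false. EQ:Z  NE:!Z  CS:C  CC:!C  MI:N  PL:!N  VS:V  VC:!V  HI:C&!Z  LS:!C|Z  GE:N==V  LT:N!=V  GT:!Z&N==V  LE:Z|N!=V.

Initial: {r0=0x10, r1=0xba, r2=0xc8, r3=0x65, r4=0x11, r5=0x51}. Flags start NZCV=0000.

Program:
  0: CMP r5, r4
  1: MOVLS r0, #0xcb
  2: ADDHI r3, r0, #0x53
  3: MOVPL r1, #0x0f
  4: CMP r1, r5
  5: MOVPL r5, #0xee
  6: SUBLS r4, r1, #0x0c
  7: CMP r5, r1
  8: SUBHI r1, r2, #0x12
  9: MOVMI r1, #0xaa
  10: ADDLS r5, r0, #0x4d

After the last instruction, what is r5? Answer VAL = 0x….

[0] flags=0010 → (cmp)
[1] flags=0010 LS?F → skip
[2] flags=0010 HI?T → r3=0x63
[3] flags=0010 PL?T → r1=0x0f
[4] flags=1000 → (cmp)
[5] flags=1000 PL?F → skip
[6] flags=1000 LS?T → r4=0x03
[7] flags=0010 → (cmp)
[8] flags=0010 HI?T → r1=0xb6
[9] flags=0010 MI?F → skip
[10] flags=0010 LS?F → skip

VAL = 0x51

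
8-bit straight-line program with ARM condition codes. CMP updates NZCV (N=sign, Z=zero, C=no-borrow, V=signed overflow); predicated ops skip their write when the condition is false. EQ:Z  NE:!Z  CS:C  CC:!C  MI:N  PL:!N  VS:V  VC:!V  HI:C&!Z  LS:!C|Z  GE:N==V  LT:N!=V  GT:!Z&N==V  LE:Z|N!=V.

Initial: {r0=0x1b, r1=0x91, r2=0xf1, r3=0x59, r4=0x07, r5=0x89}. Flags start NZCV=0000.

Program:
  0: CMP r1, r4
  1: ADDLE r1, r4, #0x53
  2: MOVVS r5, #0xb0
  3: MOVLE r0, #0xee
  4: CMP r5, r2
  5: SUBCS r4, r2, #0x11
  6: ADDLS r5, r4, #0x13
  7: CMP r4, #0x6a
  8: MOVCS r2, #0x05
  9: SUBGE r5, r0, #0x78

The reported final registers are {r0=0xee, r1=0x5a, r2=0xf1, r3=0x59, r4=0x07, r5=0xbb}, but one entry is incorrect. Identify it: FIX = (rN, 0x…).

FIX = (r5, 0x1a)

0: ✓ CMP  NZCV=1010
1: ✓ ADDLE  r1←0x5a
2: · MOVVS
3: ✓ MOVLE  r0←0xee
4: ✓ CMP  NZCV=1000
5: · SUBCS
6: ✓ ADDLS  r5←0x1a
7: ✓ CMP  NZCV=1000
8: · MOVCS
9: · SUBGE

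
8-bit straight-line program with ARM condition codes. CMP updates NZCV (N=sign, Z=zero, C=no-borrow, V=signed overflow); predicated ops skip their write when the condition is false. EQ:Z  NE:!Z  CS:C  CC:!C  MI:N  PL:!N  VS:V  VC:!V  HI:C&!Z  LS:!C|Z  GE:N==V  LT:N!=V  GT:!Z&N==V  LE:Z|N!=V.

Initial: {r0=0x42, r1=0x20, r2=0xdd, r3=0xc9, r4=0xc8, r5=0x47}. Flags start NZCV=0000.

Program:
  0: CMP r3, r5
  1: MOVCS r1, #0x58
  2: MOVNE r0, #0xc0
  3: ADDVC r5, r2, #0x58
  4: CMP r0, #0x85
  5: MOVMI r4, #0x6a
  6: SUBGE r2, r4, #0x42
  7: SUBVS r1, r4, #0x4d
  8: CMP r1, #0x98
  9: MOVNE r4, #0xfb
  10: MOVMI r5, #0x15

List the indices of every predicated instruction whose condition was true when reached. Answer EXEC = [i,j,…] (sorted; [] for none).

[0] flags=1010 → (cmp)
[1] flags=1010 CS?T → r1=0x58
[2] flags=1010 NE?T → r0=0xc0
[3] flags=1010 VC?T → r5=0x35
[4] flags=0010 → (cmp)
[5] flags=0010 MI?F → skip
[6] flags=0010 GE?T → r2=0x86
[7] flags=0010 VS?F → skip
[8] flags=1001 → (cmp)
[9] flags=1001 NE?T → r4=0xfb
[10] flags=1001 MI?T → r5=0x15

EXEC = [1,2,3,6,9,10]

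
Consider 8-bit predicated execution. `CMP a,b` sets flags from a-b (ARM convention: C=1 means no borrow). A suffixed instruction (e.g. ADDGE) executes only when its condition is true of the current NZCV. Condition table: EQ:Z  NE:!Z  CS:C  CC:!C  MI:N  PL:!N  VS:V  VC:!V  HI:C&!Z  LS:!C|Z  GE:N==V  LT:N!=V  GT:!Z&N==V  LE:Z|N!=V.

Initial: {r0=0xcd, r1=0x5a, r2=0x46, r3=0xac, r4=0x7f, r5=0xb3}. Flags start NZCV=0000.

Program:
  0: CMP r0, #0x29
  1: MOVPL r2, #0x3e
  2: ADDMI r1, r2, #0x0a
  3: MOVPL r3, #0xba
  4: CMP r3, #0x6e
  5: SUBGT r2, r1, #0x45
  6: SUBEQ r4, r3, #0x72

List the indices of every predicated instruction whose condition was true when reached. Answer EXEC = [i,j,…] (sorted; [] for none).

0: ✓ CMP  NZCV=1010
1: · MOVPL
2: ✓ ADDMI  r1←0x50
3: · MOVPL
4: ✓ CMP  NZCV=0011
5: · SUBGT
6: · SUBEQ

EXEC = [2]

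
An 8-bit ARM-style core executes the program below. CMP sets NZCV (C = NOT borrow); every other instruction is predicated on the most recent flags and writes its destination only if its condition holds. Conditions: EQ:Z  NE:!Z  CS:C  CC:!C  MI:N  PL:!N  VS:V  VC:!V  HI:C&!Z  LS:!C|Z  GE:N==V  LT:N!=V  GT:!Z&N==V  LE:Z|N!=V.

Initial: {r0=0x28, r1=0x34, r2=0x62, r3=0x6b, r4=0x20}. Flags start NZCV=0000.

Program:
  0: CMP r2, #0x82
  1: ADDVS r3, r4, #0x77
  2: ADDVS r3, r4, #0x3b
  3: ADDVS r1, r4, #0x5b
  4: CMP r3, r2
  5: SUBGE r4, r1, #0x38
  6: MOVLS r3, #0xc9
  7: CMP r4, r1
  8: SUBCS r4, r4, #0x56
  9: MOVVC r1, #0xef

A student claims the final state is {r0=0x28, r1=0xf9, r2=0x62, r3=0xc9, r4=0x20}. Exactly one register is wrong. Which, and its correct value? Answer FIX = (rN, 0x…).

0: ✓ CMP  NZCV=1001
1: ✓ ADDVS  r3←0x97
2: ✓ ADDVS  r3←0x5b
3: ✓ ADDVS  r1←0x7b
4: ✓ CMP  NZCV=1000
5: · SUBGE
6: ✓ MOVLS  r3←0xc9
7: ✓ CMP  NZCV=1000
8: · SUBCS
9: ✓ MOVVC  r1←0xef

FIX = (r1, 0xef)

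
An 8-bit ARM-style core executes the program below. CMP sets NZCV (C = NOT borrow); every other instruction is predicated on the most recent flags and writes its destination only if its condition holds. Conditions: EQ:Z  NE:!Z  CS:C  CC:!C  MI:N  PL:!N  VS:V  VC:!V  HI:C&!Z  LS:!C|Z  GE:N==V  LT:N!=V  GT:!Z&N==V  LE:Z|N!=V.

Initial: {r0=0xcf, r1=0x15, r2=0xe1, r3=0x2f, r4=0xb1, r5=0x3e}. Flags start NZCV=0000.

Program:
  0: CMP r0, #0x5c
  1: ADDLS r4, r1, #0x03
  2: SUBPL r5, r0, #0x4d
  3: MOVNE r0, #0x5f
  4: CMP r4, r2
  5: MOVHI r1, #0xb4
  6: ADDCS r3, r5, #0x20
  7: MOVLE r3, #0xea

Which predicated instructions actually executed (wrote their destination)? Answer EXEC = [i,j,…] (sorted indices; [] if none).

[0] flags=0011 → (cmp)
[1] flags=0011 LS?F → skip
[2] flags=0011 PL?T → r5=0x82
[3] flags=0011 NE?T → r0=0x5f
[4] flags=1000 → (cmp)
[5] flags=1000 HI?F → skip
[6] flags=1000 CS?F → skip
[7] flags=1000 LE?T → r3=0xea

EXEC = [2,3,7]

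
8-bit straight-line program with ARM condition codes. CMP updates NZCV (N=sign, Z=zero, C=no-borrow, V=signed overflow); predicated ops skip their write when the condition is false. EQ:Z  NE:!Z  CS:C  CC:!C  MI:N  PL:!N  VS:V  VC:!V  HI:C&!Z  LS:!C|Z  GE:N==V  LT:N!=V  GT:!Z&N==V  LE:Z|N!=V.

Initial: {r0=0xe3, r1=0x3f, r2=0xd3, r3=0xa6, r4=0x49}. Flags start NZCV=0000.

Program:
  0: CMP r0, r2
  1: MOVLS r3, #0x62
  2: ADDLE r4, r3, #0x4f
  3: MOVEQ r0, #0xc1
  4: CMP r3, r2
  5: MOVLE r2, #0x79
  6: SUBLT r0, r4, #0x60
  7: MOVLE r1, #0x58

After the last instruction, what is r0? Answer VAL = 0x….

VAL = 0xe9

[0] flags=0010 → (cmp)
[1] flags=0010 LS?F → skip
[2] flags=0010 LE?F → skip
[3] flags=0010 EQ?F → skip
[4] flags=1000 → (cmp)
[5] flags=1000 LE?T → r2=0x79
[6] flags=1000 LT?T → r0=0xe9
[7] flags=1000 LE?T → r1=0x58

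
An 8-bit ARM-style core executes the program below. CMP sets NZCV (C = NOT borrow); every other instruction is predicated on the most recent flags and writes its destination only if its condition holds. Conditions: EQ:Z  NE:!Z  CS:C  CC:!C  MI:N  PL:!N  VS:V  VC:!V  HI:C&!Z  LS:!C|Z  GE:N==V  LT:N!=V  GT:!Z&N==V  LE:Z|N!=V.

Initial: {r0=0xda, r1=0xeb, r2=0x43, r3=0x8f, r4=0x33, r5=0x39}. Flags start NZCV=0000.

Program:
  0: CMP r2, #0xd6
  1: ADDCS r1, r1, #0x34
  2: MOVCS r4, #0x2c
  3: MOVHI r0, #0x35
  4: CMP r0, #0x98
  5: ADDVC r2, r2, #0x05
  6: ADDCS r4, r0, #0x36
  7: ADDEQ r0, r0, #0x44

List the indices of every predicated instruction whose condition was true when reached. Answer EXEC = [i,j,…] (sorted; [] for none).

[0] flags=0000 → (cmp)
[1] flags=0000 CS?F → skip
[2] flags=0000 CS?F → skip
[3] flags=0000 HI?F → skip
[4] flags=0010 → (cmp)
[5] flags=0010 VC?T → r2=0x48
[6] flags=0010 CS?T → r4=0x10
[7] flags=0010 EQ?F → skip

EXEC = [5,6]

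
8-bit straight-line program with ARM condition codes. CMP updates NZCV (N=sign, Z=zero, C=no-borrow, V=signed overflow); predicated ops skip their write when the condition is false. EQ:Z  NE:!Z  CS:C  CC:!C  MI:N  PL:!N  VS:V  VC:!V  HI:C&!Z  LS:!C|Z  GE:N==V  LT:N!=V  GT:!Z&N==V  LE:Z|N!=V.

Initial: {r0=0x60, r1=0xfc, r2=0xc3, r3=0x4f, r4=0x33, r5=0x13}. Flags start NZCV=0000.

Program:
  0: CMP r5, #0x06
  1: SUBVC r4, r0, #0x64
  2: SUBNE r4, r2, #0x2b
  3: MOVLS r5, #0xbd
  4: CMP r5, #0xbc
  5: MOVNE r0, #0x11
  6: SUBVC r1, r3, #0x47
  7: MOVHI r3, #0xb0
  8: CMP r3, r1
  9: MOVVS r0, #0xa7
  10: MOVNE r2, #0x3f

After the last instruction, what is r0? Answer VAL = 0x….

[0] flags=0010 → (cmp)
[1] flags=0010 VC?T → r4=0xfc
[2] flags=0010 NE?T → r4=0x98
[3] flags=0010 LS?F → skip
[4] flags=0000 → (cmp)
[5] flags=0000 NE?T → r0=0x11
[6] flags=0000 VC?T → r1=0x08
[7] flags=0000 HI?F → skip
[8] flags=0010 → (cmp)
[9] flags=0010 VS?F → skip
[10] flags=0010 NE?T → r2=0x3f

VAL = 0x11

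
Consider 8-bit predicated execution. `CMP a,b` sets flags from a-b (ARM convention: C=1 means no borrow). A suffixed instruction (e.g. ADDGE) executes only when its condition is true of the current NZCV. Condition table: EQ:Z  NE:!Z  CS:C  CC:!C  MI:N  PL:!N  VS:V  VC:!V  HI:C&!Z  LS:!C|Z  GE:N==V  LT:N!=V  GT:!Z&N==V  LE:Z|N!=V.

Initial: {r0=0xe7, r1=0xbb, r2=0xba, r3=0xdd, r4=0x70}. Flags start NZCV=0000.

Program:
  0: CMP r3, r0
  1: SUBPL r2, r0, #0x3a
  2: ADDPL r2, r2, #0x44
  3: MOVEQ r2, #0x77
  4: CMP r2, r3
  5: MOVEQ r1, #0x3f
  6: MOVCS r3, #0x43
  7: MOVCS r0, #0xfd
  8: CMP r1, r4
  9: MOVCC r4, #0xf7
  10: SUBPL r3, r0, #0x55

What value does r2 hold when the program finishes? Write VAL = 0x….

[0] flags=1000 → (cmp)
[1] flags=1000 PL?F → skip
[2] flags=1000 PL?F → skip
[3] flags=1000 EQ?F → skip
[4] flags=1000 → (cmp)
[5] flags=1000 EQ?F → skip
[6] flags=1000 CS?F → skip
[7] flags=1000 CS?F → skip
[8] flags=0011 → (cmp)
[9] flags=0011 CC?F → skip
[10] flags=0011 PL?T → r3=0x92

VAL = 0xba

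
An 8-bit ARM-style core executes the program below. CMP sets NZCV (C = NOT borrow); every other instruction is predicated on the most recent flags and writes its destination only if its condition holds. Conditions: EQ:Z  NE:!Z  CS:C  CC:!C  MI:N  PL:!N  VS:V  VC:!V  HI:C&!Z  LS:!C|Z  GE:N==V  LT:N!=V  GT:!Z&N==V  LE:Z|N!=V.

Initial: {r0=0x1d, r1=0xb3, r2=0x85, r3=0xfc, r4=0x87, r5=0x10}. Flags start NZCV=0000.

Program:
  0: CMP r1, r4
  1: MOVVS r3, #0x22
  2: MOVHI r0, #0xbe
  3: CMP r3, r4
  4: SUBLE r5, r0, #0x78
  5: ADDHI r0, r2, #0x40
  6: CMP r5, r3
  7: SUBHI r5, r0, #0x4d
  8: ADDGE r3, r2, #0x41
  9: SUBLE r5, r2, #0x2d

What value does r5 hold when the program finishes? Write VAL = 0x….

VAL = 0x10

[0] flags=0010 → (cmp)
[1] flags=0010 VS?F → skip
[2] flags=0010 HI?T → r0=0xbe
[3] flags=0010 → (cmp)
[4] flags=0010 LE?F → skip
[5] flags=0010 HI?T → r0=0xc5
[6] flags=0000 → (cmp)
[7] flags=0000 HI?F → skip
[8] flags=0000 GE?T → r3=0xc6
[9] flags=0000 LE?F → skip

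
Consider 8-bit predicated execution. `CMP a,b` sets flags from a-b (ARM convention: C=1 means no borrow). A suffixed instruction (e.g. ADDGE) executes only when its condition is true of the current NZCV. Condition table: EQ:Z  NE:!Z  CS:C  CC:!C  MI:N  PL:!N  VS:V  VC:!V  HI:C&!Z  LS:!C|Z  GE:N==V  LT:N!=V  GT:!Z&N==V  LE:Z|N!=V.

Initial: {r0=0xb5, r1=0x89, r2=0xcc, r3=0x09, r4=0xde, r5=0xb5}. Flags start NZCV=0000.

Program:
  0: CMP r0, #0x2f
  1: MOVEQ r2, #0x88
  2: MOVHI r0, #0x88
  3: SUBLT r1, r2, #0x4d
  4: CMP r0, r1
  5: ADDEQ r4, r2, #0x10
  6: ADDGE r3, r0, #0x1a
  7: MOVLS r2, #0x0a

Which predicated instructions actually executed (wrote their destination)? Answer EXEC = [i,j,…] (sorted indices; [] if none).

0: ✓ CMP  NZCV=1010
1: · MOVEQ
2: ✓ MOVHI  r0←0x88
3: ✓ SUBLT  r1←0x7f
4: ✓ CMP  NZCV=0011
5: · ADDEQ
6: · ADDGE
7: · MOVLS

EXEC = [2,3]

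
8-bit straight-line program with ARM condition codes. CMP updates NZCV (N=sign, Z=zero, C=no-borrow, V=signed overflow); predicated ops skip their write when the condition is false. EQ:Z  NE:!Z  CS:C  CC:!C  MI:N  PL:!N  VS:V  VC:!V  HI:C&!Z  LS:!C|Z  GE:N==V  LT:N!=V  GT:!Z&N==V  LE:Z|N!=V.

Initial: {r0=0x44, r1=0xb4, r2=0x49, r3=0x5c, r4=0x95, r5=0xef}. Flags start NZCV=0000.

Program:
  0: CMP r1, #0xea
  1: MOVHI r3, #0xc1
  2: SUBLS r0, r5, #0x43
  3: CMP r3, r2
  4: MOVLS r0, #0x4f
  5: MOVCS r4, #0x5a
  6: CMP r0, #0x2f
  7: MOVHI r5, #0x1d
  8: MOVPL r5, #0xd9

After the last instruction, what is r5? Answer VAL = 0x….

0: ✓ CMP  NZCV=1000
1: · MOVHI
2: ✓ SUBLS  r0←0xac
3: ✓ CMP  NZCV=0010
4: · MOVLS
5: ✓ MOVCS  r4←0x5a
6: ✓ CMP  NZCV=0011
7: ✓ MOVHI  r5←0x1d
8: ✓ MOVPL  r5←0xd9

VAL = 0xd9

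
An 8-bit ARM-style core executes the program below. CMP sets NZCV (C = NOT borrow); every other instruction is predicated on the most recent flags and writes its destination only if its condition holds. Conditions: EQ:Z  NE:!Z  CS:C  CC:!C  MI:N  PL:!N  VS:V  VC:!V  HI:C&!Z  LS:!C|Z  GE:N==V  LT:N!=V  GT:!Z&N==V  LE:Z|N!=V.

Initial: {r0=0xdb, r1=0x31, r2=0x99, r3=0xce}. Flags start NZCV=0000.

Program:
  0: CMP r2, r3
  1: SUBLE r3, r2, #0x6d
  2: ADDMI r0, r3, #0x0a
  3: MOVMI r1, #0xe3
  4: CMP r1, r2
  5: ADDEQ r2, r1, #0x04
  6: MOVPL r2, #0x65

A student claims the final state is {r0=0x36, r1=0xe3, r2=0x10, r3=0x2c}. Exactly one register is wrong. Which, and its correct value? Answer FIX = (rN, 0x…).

FIX = (r2, 0x65)

0: ✓ CMP  NZCV=1000
1: ✓ SUBLE  r3←0x2c
2: ✓ ADDMI  r0←0x36
3: ✓ MOVMI  r1←0xe3
4: ✓ CMP  NZCV=0010
5: · ADDEQ
6: ✓ MOVPL  r2←0x65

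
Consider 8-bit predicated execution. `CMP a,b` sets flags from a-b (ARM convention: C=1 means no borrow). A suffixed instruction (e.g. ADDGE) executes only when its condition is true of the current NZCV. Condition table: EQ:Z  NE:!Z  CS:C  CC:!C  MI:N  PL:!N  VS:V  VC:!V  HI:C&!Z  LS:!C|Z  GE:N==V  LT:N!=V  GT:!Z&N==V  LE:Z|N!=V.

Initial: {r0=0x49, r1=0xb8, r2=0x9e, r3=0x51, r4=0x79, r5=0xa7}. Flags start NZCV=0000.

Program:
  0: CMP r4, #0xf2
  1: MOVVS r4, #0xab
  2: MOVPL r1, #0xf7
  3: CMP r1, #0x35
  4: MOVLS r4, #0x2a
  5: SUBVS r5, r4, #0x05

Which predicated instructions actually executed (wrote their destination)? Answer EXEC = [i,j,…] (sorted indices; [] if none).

[0] flags=1001 → (cmp)
[1] flags=1001 VS?T → r4=0xab
[2] flags=1001 PL?F → skip
[3] flags=1010 → (cmp)
[4] flags=1010 LS?F → skip
[5] flags=1010 VS?F → skip

EXEC = [1]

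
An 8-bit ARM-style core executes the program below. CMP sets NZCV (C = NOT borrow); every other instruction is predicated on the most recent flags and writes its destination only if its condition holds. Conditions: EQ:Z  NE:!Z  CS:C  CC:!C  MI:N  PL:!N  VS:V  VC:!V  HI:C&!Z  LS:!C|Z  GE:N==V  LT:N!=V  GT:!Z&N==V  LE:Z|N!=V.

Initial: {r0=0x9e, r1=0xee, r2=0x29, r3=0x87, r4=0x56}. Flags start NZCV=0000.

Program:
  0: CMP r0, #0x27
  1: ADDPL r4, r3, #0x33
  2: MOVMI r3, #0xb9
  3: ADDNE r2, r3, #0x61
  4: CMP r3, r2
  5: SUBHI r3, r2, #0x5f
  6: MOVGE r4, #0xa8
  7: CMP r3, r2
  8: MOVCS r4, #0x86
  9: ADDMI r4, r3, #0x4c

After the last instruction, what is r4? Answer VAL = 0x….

0: ✓ CMP  NZCV=0011
1: ✓ ADDPL  r4←0xba
2: · MOVMI
3: ✓ ADDNE  r2←0xe8
4: ✓ CMP  NZCV=1000
5: · SUBHI
6: · MOVGE
7: ✓ CMP  NZCV=1000
8: · MOVCS
9: ✓ ADDMI  r4←0xd3

VAL = 0xd3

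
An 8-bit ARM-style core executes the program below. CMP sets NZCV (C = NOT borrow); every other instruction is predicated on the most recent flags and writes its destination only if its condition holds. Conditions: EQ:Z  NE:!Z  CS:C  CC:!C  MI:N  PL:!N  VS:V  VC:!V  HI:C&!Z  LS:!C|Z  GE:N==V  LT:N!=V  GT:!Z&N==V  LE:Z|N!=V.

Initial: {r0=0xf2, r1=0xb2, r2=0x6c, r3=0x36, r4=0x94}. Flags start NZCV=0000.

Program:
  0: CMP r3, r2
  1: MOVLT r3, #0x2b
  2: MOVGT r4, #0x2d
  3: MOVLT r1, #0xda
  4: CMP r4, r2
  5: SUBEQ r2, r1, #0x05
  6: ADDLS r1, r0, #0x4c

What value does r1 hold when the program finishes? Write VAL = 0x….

VAL = 0xda

[0] flags=1000 → (cmp)
[1] flags=1000 LT?T → r3=0x2b
[2] flags=1000 GT?F → skip
[3] flags=1000 LT?T → r1=0xda
[4] flags=0011 → (cmp)
[5] flags=0011 EQ?F → skip
[6] flags=0011 LS?F → skip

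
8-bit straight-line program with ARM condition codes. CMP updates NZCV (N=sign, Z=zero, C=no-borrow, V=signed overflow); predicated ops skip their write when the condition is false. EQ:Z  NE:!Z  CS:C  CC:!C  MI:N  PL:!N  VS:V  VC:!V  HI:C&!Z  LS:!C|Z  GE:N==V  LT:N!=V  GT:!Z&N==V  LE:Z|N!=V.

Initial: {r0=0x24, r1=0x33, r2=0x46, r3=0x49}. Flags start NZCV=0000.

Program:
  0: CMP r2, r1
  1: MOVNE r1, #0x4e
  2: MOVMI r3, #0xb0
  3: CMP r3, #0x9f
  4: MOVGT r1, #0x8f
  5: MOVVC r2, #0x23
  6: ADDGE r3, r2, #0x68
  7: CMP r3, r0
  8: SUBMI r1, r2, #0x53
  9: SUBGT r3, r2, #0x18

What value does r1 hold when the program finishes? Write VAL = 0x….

[0] flags=0010 → (cmp)
[1] flags=0010 NE?T → r1=0x4e
[2] flags=0010 MI?F → skip
[3] flags=1001 → (cmp)
[4] flags=1001 GT?T → r1=0x8f
[5] flags=1001 VC?F → skip
[6] flags=1001 GE?T → r3=0xae
[7] flags=1010 → (cmp)
[8] flags=1010 MI?T → r1=0xf3
[9] flags=1010 GT?F → skip

VAL = 0xf3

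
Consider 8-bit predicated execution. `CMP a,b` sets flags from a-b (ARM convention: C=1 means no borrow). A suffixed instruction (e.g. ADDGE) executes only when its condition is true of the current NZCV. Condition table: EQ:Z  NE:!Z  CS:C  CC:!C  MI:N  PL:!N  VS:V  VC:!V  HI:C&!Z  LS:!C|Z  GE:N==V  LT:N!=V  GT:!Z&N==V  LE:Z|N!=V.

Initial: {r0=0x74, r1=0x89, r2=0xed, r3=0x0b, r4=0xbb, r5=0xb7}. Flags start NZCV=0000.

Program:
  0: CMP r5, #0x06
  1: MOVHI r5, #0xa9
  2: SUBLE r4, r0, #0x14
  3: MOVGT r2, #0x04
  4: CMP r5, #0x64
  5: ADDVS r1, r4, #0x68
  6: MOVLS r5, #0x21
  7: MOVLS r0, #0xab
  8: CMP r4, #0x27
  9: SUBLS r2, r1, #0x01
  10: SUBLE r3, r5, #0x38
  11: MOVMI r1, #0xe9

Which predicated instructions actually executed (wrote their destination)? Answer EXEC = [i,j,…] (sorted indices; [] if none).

EXEC = [1,2,5]

0: ✓ CMP  NZCV=1010
1: ✓ MOVHI  r5←0xa9
2: ✓ SUBLE  r4←0x60
3: · MOVGT
4: ✓ CMP  NZCV=0011
5: ✓ ADDVS  r1←0xc8
6: · MOVLS
7: · MOVLS
8: ✓ CMP  NZCV=0010
9: · SUBLS
10: · SUBLE
11: · MOVMI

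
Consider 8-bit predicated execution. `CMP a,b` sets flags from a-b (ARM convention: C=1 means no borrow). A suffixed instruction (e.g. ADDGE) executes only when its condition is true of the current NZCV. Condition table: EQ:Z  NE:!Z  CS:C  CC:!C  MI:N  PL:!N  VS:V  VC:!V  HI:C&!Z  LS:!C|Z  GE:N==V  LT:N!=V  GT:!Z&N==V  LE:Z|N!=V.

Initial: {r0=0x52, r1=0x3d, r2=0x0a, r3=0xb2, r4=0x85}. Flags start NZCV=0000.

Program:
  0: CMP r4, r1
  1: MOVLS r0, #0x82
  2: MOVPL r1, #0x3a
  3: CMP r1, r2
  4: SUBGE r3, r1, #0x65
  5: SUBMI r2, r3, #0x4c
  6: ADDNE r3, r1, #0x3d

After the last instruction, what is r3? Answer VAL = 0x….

0: ✓ CMP  NZCV=0011
1: · MOVLS
2: ✓ MOVPL  r1←0x3a
3: ✓ CMP  NZCV=0010
4: ✓ SUBGE  r3←0xd5
5: · SUBMI
6: ✓ ADDNE  r3←0x77

VAL = 0x77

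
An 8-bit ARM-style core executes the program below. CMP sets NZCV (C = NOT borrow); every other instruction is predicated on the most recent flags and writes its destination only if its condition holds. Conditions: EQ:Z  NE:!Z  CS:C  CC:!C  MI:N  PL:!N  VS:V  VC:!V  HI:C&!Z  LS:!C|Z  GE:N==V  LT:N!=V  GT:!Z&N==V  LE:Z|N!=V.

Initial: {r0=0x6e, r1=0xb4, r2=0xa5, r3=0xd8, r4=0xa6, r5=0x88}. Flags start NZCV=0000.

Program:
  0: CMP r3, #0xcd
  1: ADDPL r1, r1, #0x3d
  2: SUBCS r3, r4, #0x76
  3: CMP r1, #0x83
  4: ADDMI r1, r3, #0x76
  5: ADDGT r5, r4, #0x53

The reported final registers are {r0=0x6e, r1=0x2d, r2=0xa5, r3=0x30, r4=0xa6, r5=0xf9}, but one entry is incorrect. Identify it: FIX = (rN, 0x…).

FIX = (r1, 0xf1)

[0] flags=0010 → (cmp)
[1] flags=0010 PL?T → r1=0xf1
[2] flags=0010 CS?T → r3=0x30
[3] flags=0010 → (cmp)
[4] flags=0010 MI?F → skip
[5] flags=0010 GT?T → r5=0xf9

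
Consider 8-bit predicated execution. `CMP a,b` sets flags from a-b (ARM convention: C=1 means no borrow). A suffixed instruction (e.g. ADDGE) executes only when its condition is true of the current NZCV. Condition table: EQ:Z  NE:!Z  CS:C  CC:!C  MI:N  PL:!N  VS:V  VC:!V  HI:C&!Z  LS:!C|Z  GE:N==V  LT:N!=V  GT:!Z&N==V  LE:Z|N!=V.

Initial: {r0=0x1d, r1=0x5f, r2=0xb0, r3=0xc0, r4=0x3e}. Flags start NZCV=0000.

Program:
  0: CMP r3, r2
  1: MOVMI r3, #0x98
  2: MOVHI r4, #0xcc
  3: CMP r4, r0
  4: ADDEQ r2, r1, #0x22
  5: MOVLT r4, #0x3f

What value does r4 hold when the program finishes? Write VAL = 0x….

VAL = 0x3f

0: ✓ CMP  NZCV=0010
1: · MOVMI
2: ✓ MOVHI  r4←0xcc
3: ✓ CMP  NZCV=1010
4: · ADDEQ
5: ✓ MOVLT  r4←0x3f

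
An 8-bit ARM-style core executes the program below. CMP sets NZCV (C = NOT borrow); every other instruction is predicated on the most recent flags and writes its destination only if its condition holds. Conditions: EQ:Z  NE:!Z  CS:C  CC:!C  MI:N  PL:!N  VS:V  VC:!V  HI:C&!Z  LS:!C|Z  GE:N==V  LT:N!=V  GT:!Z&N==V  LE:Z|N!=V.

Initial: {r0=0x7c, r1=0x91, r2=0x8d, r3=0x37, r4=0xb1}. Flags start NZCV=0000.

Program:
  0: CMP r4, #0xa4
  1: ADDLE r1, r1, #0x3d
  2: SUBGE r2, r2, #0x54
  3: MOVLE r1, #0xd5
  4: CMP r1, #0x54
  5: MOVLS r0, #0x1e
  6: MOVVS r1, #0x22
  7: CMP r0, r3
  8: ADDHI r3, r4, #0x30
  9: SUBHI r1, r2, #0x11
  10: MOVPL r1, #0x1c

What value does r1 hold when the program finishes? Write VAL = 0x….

0: ✓ CMP  NZCV=0010
1: · ADDLE
2: ✓ SUBGE  r2←0x39
3: · MOVLE
4: ✓ CMP  NZCV=0011
5: · MOVLS
6: ✓ MOVVS  r1←0x22
7: ✓ CMP  NZCV=0010
8: ✓ ADDHI  r3←0xe1
9: ✓ SUBHI  r1←0x28
10: ✓ MOVPL  r1←0x1c

VAL = 0x1c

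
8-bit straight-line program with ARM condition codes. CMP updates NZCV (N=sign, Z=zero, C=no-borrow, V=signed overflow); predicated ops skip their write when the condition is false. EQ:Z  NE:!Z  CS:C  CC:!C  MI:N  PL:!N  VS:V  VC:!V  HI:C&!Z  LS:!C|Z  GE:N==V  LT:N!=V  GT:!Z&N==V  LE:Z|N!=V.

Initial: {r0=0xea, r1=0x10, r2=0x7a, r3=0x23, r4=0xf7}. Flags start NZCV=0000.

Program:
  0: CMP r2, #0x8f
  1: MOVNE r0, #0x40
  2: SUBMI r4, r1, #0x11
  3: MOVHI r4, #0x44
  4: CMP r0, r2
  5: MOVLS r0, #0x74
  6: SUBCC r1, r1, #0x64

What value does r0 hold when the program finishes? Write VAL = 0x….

VAL = 0x74

[0] flags=1001 → (cmp)
[1] flags=1001 NE?T → r0=0x40
[2] flags=1001 MI?T → r4=0xff
[3] flags=1001 HI?F → skip
[4] flags=1000 → (cmp)
[5] flags=1000 LS?T → r0=0x74
[6] flags=1000 CC?T → r1=0xac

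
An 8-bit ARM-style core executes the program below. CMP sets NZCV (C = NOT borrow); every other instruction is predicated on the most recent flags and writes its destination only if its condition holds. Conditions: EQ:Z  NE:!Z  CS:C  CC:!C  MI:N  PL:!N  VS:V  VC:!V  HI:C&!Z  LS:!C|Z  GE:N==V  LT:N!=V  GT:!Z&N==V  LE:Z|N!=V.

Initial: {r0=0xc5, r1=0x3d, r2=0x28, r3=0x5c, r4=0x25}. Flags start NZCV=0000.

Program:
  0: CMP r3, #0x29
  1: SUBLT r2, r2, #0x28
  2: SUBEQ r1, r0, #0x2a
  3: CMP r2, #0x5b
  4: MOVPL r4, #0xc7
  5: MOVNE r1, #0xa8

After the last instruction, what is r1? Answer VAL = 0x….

VAL = 0xa8

[0] flags=0010 → (cmp)
[1] flags=0010 LT?F → skip
[2] flags=0010 EQ?F → skip
[3] flags=1000 → (cmp)
[4] flags=1000 PL?F → skip
[5] flags=1000 NE?T → r1=0xa8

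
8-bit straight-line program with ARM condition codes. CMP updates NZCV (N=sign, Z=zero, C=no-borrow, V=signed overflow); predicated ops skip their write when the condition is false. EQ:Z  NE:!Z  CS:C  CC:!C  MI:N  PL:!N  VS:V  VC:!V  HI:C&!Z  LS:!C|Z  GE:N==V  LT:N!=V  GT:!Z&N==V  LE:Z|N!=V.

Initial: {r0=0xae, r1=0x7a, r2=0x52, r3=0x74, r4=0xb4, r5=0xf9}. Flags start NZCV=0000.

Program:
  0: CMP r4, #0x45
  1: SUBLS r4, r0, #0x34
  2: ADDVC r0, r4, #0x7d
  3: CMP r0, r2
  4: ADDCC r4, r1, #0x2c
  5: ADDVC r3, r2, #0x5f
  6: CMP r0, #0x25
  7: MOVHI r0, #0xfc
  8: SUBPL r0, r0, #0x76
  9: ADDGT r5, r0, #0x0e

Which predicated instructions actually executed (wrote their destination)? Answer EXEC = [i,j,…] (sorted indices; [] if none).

EXEC = [7]

[0] flags=0011 → (cmp)
[1] flags=0011 LS?F → skip
[2] flags=0011 VC?F → skip
[3] flags=0011 → (cmp)
[4] flags=0011 CC?F → skip
[5] flags=0011 VC?F → skip
[6] flags=1010 → (cmp)
[7] flags=1010 HI?T → r0=0xfc
[8] flags=1010 PL?F → skip
[9] flags=1010 GT?F → skip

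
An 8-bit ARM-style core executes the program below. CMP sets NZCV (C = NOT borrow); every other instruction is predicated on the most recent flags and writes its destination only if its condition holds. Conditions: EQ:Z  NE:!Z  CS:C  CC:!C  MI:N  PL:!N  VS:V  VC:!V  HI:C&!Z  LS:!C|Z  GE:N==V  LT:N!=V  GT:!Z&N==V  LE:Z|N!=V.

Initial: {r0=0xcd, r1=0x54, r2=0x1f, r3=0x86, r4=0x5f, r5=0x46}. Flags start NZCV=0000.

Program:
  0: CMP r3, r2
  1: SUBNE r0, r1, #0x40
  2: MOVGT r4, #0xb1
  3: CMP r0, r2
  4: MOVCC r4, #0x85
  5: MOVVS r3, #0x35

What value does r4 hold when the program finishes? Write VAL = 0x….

VAL = 0x85

0: ✓ CMP  NZCV=0011
1: ✓ SUBNE  r0←0x14
2: · MOVGT
3: ✓ CMP  NZCV=1000
4: ✓ MOVCC  r4←0x85
5: · MOVVS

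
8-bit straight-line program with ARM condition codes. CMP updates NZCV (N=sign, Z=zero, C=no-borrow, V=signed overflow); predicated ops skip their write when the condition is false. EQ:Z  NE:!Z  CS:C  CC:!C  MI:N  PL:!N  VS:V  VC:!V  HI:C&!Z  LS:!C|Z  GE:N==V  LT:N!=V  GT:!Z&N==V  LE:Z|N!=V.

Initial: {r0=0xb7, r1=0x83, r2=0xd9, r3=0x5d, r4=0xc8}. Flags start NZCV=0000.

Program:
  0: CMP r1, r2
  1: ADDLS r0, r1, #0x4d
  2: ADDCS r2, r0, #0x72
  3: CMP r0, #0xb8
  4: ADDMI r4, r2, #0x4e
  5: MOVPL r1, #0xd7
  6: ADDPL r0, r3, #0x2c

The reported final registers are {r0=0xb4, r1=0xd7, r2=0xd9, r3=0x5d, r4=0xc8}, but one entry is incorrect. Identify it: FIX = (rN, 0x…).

[0] flags=1000 → (cmp)
[1] flags=1000 LS?T → r0=0xd0
[2] flags=1000 CS?F → skip
[3] flags=0010 → (cmp)
[4] flags=0010 MI?F → skip
[5] flags=0010 PL?T → r1=0xd7
[6] flags=0010 PL?T → r0=0x89

FIX = (r0, 0x89)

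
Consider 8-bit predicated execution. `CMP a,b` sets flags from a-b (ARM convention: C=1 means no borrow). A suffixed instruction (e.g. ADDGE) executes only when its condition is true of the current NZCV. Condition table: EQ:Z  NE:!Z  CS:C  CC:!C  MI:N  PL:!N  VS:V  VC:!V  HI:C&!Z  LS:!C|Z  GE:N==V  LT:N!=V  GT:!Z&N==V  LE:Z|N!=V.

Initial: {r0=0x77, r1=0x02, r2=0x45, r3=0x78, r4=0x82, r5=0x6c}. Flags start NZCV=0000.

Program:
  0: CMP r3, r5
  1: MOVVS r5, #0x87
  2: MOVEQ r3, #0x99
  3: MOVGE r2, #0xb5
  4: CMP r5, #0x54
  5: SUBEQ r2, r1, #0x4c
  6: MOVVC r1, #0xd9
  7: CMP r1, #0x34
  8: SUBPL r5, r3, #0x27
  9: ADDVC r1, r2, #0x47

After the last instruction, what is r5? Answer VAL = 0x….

[0] flags=0010 → (cmp)
[1] flags=0010 VS?F → skip
[2] flags=0010 EQ?F → skip
[3] flags=0010 GE?T → r2=0xb5
[4] flags=0010 → (cmp)
[5] flags=0010 EQ?F → skip
[6] flags=0010 VC?T → r1=0xd9
[7] flags=1010 → (cmp)
[8] flags=1010 PL?F → skip
[9] flags=1010 VC?T → r1=0xfc

VAL = 0x6c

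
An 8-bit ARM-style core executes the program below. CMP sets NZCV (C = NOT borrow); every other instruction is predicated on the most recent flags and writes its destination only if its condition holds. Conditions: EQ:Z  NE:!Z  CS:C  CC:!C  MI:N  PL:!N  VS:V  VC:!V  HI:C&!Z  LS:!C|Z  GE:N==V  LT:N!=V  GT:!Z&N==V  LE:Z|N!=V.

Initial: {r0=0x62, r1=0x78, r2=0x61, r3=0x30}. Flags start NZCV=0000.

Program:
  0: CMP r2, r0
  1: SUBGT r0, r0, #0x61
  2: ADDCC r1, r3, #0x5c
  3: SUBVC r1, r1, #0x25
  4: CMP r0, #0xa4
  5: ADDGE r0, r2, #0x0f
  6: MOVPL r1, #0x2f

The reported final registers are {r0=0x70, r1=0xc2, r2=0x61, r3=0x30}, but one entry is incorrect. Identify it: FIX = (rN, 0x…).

0: ✓ CMP  NZCV=1000
1: · SUBGT
2: ✓ ADDCC  r1←0x8c
3: ✓ SUBVC  r1←0x67
4: ✓ CMP  NZCV=1001
5: ✓ ADDGE  r0←0x70
6: · MOVPL

FIX = (r1, 0x67)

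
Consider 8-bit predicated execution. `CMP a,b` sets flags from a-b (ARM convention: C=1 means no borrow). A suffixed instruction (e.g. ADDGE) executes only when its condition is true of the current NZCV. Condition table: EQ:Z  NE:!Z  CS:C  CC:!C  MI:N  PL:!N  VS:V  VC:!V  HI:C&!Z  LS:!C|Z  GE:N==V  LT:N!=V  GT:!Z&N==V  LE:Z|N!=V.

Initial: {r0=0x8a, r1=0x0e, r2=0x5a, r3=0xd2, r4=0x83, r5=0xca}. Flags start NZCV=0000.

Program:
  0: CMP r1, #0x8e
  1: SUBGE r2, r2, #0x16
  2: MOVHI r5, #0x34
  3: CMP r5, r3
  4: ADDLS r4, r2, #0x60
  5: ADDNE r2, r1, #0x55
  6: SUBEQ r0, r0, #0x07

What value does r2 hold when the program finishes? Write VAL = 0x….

VAL = 0x63

0: ✓ CMP  NZCV=1001
1: ✓ SUBGE  r2←0x44
2: · MOVHI
3: ✓ CMP  NZCV=1000
4: ✓ ADDLS  r4←0xa4
5: ✓ ADDNE  r2←0x63
6: · SUBEQ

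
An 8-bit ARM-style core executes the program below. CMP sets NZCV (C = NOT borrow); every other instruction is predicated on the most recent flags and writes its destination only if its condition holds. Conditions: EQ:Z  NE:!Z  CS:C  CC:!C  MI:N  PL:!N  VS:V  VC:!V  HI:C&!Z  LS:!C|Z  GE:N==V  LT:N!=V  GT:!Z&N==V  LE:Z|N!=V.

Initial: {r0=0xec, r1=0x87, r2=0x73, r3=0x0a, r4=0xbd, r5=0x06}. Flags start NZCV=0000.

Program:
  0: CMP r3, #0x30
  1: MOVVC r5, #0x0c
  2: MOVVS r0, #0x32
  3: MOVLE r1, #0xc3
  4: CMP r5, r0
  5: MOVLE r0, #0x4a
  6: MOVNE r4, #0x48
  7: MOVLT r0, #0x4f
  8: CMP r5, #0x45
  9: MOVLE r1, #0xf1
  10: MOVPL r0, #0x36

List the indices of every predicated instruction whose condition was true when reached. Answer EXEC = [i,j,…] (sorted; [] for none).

[0] flags=1000 → (cmp)
[1] flags=1000 VC?T → r5=0x0c
[2] flags=1000 VS?F → skip
[3] flags=1000 LE?T → r1=0xc3
[4] flags=0000 → (cmp)
[5] flags=0000 LE?F → skip
[6] flags=0000 NE?T → r4=0x48
[7] flags=0000 LT?F → skip
[8] flags=1000 → (cmp)
[9] flags=1000 LE?T → r1=0xf1
[10] flags=1000 PL?F → skip

EXEC = [1,3,6,9]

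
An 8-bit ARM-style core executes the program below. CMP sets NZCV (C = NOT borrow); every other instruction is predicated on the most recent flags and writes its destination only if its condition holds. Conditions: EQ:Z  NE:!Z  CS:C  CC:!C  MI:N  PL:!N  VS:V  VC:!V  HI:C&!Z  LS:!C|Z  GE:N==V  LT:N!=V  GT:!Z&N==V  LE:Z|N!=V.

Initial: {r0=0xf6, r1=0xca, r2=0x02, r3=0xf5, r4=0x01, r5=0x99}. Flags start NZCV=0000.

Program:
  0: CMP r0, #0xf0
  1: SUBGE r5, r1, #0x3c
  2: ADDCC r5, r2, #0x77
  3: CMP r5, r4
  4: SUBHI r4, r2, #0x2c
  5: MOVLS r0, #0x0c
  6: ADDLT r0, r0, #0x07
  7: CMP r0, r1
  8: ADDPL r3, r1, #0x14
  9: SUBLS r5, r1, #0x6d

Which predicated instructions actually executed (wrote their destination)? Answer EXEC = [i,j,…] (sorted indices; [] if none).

0: ✓ CMP  NZCV=0010
1: ✓ SUBGE  r5←0x8e
2: · ADDCC
3: ✓ CMP  NZCV=1010
4: ✓ SUBHI  r4←0xd6
5: · MOVLS
6: ✓ ADDLT  r0←0xfd
7: ✓ CMP  NZCV=0010
8: ✓ ADDPL  r3←0xde
9: · SUBLS

EXEC = [1,4,6,8]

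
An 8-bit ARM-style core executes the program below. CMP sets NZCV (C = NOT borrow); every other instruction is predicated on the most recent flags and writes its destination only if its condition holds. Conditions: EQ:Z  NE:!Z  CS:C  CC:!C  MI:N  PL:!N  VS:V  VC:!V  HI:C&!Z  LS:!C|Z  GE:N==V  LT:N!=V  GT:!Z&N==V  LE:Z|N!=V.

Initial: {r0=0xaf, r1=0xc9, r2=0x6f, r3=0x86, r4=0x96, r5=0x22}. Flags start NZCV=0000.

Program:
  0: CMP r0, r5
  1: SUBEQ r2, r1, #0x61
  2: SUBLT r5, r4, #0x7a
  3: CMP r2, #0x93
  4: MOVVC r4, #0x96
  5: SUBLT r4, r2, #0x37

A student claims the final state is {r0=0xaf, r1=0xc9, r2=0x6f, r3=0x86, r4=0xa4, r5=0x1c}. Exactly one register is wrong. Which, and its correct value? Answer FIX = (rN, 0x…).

FIX = (r4, 0x96)

[0] flags=1010 → (cmp)
[1] flags=1010 EQ?F → skip
[2] flags=1010 LT?T → r5=0x1c
[3] flags=1001 → (cmp)
[4] flags=1001 VC?F → skip
[5] flags=1001 LT?F → skip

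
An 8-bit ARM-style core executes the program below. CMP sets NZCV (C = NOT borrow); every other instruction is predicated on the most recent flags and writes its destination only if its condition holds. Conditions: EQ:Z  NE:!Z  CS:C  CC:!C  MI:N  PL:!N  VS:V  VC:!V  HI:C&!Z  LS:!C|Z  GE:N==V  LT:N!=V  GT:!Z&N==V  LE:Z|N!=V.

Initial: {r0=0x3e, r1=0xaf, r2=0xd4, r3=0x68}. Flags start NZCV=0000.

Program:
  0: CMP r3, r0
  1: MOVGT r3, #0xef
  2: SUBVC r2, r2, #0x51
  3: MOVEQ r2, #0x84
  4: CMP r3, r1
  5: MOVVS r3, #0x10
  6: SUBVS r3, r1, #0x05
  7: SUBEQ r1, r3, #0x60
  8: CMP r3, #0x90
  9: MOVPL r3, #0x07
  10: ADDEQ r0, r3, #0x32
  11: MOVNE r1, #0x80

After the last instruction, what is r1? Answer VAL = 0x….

[0] flags=0010 → (cmp)
[1] flags=0010 GT?T → r3=0xef
[2] flags=0010 VC?T → r2=0x83
[3] flags=0010 EQ?F → skip
[4] flags=0010 → (cmp)
[5] flags=0010 VS?F → skip
[6] flags=0010 VS?F → skip
[7] flags=0010 EQ?F → skip
[8] flags=0010 → (cmp)
[9] flags=0010 PL?T → r3=0x07
[10] flags=0010 EQ?F → skip
[11] flags=0010 NE?T → r1=0x80

VAL = 0x80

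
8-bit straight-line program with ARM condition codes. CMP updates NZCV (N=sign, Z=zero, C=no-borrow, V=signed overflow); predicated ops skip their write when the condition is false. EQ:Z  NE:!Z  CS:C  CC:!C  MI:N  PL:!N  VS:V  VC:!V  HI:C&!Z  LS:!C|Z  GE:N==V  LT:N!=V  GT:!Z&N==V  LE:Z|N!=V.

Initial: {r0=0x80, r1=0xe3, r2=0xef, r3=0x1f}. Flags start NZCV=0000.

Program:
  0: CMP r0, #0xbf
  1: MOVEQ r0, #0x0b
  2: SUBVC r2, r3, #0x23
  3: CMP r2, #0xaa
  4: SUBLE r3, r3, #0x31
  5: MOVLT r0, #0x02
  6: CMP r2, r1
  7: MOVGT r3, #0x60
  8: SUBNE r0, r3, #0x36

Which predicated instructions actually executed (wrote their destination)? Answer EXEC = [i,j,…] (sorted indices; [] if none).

EXEC = [2,7,8]

0: ✓ CMP  NZCV=1000
1: · MOVEQ
2: ✓ SUBVC  r2←0xfc
3: ✓ CMP  NZCV=0010
4: · SUBLE
5: · MOVLT
6: ✓ CMP  NZCV=0010
7: ✓ MOVGT  r3←0x60
8: ✓ SUBNE  r0←0x2a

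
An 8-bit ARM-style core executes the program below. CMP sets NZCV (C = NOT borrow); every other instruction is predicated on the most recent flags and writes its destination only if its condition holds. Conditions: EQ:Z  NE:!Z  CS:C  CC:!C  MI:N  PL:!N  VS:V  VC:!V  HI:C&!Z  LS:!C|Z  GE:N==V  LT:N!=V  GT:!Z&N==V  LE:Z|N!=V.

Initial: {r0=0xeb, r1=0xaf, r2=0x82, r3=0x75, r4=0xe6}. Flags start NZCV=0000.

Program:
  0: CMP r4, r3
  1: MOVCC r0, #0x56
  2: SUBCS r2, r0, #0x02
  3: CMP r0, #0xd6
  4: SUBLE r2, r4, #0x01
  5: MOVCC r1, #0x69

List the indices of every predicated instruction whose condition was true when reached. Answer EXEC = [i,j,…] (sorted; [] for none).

EXEC = [2]

0: ✓ CMP  NZCV=0011
1: · MOVCC
2: ✓ SUBCS  r2←0xe9
3: ✓ CMP  NZCV=0010
4: · SUBLE
5: · MOVCC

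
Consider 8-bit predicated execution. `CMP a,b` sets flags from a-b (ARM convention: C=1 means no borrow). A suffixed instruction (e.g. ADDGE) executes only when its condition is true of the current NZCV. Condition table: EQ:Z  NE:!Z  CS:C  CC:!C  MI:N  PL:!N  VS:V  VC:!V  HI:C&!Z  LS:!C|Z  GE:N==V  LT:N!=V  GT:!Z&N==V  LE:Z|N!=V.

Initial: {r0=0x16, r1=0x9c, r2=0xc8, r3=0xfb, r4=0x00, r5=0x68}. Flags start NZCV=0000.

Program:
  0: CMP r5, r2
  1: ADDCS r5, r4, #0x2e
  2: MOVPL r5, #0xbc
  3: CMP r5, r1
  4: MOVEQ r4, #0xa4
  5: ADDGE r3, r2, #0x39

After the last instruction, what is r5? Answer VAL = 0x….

VAL = 0x68

0: ✓ CMP  NZCV=1001
1: · ADDCS
2: · MOVPL
3: ✓ CMP  NZCV=1001
4: · MOVEQ
5: ✓ ADDGE  r3←0x01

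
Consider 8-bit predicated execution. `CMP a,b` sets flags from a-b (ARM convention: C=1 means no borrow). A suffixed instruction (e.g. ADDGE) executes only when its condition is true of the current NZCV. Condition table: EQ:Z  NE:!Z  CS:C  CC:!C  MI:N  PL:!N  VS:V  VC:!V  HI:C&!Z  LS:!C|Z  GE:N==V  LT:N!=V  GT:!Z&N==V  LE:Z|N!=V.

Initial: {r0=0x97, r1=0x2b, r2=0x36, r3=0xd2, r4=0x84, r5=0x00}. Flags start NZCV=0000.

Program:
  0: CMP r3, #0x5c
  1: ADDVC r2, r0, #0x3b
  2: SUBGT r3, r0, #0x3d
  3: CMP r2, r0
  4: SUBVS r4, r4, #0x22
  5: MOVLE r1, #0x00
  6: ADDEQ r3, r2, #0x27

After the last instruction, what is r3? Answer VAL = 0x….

VAL = 0xd2

[0] flags=0011 → (cmp)
[1] flags=0011 VC?F → skip
[2] flags=0011 GT?F → skip
[3] flags=1001 → (cmp)
[4] flags=1001 VS?T → r4=0x62
[5] flags=1001 LE?F → skip
[6] flags=1001 EQ?F → skip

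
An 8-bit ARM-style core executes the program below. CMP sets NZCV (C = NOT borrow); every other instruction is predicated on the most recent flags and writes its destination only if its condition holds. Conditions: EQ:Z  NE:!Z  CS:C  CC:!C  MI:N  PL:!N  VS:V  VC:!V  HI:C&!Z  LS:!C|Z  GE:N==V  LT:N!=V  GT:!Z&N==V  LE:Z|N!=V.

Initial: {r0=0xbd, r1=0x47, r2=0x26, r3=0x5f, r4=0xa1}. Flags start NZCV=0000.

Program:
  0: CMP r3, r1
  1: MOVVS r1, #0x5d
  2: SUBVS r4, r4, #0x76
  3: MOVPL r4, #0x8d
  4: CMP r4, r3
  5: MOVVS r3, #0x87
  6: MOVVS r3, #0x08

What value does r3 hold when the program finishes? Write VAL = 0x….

VAL = 0x08

0: ✓ CMP  NZCV=0010
1: · MOVVS
2: · SUBVS
3: ✓ MOVPL  r4←0x8d
4: ✓ CMP  NZCV=0011
5: ✓ MOVVS  r3←0x87
6: ✓ MOVVS  r3←0x08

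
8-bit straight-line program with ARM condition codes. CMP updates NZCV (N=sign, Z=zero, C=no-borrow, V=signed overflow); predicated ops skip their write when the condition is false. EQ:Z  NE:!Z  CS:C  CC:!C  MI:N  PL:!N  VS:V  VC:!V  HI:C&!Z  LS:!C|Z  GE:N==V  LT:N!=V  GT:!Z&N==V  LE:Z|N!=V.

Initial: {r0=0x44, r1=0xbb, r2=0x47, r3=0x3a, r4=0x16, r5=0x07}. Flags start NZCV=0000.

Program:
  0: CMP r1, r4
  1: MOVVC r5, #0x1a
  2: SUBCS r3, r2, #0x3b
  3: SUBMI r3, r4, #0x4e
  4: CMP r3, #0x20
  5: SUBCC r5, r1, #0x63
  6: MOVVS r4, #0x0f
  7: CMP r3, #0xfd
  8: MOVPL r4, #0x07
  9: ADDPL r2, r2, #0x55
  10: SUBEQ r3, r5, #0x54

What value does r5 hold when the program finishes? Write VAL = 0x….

[0] flags=1010 → (cmp)
[1] flags=1010 VC?T → r5=0x1a
[2] flags=1010 CS?T → r3=0x0c
[3] flags=1010 MI?T → r3=0xc8
[4] flags=1010 → (cmp)
[5] flags=1010 CC?F → skip
[6] flags=1010 VS?F → skip
[7] flags=1000 → (cmp)
[8] flags=1000 PL?F → skip
[9] flags=1000 PL?F → skip
[10] flags=1000 EQ?F → skip

VAL = 0x1a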